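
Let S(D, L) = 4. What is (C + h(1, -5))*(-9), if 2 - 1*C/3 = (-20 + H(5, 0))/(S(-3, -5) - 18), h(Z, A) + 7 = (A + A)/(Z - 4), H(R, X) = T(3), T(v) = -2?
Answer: 150/7 ≈ 21.429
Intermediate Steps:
H(R, X) = -2
h(Z, A) = -7 + 2*A/(-4 + Z) (h(Z, A) = -7 + (A + A)/(Z - 4) = -7 + (2*A)/(-4 + Z) = -7 + 2*A/(-4 + Z))
C = 9/7 (C = 6 - 3*(-20 - 2)/(4 - 18) = 6 - (-66)/(-14) = 6 - (-66)*(-1)/14 = 6 - 3*11/7 = 6 - 33/7 = 9/7 ≈ 1.2857)
(C + h(1, -5))*(-9) = (9/7 + (28 - 7*1 + 2*(-5))/(-4 + 1))*(-9) = (9/7 + (28 - 7 - 10)/(-3))*(-9) = (9/7 - ⅓*11)*(-9) = (9/7 - 11/3)*(-9) = -50/21*(-9) = 150/7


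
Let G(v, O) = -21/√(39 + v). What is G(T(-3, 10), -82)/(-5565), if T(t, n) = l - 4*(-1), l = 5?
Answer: √3/3180 ≈ 0.00054467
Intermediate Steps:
T(t, n) = 9 (T(t, n) = 5 - 4*(-1) = 5 + 4 = 9)
G(v, O) = -21/√(39 + v)
G(T(-3, 10), -82)/(-5565) = -21/√(39 + 9)/(-5565) = -7*√3/4*(-1/5565) = √3/3180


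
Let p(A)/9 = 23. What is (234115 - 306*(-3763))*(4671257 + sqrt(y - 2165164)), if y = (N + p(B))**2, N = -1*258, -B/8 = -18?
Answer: 6472461000401 + 1385593*I*sqrt(2162563) ≈ 6.4725e+12 + 2.0376e+9*I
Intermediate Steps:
B = 144 (B = -8*(-18) = 144)
p(A) = 207 (p(A) = 9*23 = 207)
N = -258
y = 2601 (y = (-258 + 207)**2 = (-51)**2 = 2601)
(234115 - 306*(-3763))*(4671257 + sqrt(y - 2165164)) = (234115 - 306*(-3763))*(4671257 + sqrt(2601 - 2165164)) = (234115 + 1151478)*(4671257 + sqrt(-2162563)) = 1385593*(4671257 + I*sqrt(2162563)) = 6472461000401 + 1385593*I*sqrt(2162563)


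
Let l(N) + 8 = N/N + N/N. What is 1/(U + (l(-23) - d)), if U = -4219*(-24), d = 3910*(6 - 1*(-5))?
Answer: 1/58240 ≈ 1.7170e-5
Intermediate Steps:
l(N) = -6 (l(N) = -8 + (N/N + N/N) = -8 + (1 + 1) = -8 + 2 = -6)
d = 43010 (d = 3910*(6 + 5) = 3910*11 = 43010)
U = 101256
1/(U + (l(-23) - d)) = 1/(101256 + (-6 - 1*43010)) = 1/(101256 + (-6 - 43010)) = 1/(101256 - 43016) = 1/58240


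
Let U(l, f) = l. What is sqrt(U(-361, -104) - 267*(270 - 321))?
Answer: 2*sqrt(3314) ≈ 115.13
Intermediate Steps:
sqrt(U(-361, -104) - 267*(270 - 321)) = sqrt(-361 - 267*(270 - 321)) = sqrt(-361 - 267*(-51)) = sqrt(-361 + 13617) = sqrt(13256) = 2*sqrt(3314)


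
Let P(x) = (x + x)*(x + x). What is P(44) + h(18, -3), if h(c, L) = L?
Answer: 7741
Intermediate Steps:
P(x) = 4*x**2 (P(x) = (2*x)*(2*x) = 4*x**2)
P(44) + h(18, -3) = 4*44**2 - 3 = 4*1936 - 3 = 7744 - 3 = 7741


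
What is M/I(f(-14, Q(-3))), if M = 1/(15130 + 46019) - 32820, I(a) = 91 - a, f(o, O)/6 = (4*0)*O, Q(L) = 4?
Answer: -2006910179/5564559 ≈ -360.66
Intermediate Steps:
f(o, O) = 0 (f(o, O) = 6*((4*0)*O) = 6*(0*O) = 6*0 = 0)
M = -2006910179/61149 (M = 1/61149 - 32820 = -2006910179/61149 ≈ -32820.)
M/I(f(-14, Q(-3))) = -2006910179/(61149*(91 - 1*0)) = -2006910179/(61149*(91 + 0)) = -2006910179/61149/91 = -2006910179/61149*1/91 = -2006910179/5564559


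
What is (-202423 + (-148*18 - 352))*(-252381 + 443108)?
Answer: -39182764153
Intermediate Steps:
(-202423 + (-148*18 - 352))*(-252381 + 443108) = (-202423 + (-2664 - 352))*190727 = (-202423 - 3016)*190727 = -205439*190727 = -39182764153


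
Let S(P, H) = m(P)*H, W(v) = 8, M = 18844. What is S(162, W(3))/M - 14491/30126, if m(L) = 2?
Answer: -68146597/141923586 ≈ -0.48016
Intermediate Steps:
S(P, H) = 2*H
S(162, W(3))/M - 14491/30126 = (2*8)/18844 - 14491/30126 = 16*(1/18844) - 14491*1/30126 = 4/4711 - 14491/30126 = -68146597/141923586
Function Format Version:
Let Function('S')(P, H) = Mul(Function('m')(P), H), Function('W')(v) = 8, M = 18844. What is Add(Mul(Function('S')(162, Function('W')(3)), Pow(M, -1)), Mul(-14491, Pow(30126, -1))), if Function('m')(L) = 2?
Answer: Rational(-68146597, 141923586) ≈ -0.48016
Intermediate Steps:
Function('S')(P, H) = Mul(2, H)
Add(Mul(Function('S')(162, Function('W')(3)), Pow(M, -1)), Mul(-14491, Pow(30126, -1))) = Add(Mul(Mul(2, 8), Pow(18844, -1)), Mul(-14491, Pow(30126, -1))) = Add(Mul(16, Rational(1, 18844)), Mul(-14491, Rational(1, 30126))) = Add(Rational(4, 4711), Rational(-14491, 30126)) = Rational(-68146597, 141923586)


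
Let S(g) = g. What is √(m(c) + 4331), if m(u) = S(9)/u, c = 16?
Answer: √69305/4 ≈ 65.815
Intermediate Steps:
m(u) = 9/u
√(m(c) + 4331) = √(9/16 + 4331) = √(69305/16) = √69305/4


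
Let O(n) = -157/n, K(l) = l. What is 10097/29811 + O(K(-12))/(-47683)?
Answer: 1924260895/5685911652 ≈ 0.33843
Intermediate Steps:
10097/29811 + O(K(-12))/(-47683) = 10097/29811 - 157/(-12)/(-47683) = 10097*(1/29811) - 157*(-1/12)*(-1/47683) = 10097/29811 + (157/12)*(-1/47683) = 10097/29811 - 157/572196 = 1924260895/5685911652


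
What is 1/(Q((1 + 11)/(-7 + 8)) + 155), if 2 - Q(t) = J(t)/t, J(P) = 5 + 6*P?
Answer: 12/1807 ≈ 0.0066408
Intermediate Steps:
Q(t) = 2 - (5 + 6*t)/t
1/(Q((1 + 11)/(-7 + 8)) + 155) = 1/((-4 - 5*(-7 + 8)/(1 + 11)) + 155) = 1/((-4 - 5/(12/1)) + 155) = 1/((-4 - 5/(12*1)) + 155) = 1/((-4 - 5/12) + 155) = 1/(-53/12 + 155) = 1/(1807/12) = 12/1807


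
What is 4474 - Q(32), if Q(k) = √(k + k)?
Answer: 4466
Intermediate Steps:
Q(k) = √2*√k (Q(k) = √(2*k) = √2*√k)
4474 - Q(32) = 4474 - √2*√32 = 4474 - √2*4*√2 = 4474 - 1*8 = 4474 - 8 = 4466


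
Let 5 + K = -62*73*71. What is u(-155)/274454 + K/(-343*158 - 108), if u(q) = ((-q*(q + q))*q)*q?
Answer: -31299050305073/7451700554 ≈ -4200.3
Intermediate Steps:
K = -321351 (K = -5 - 62*73*71 = -5 - 4526*71 = -5 - 321346 = -321351)
u(q) = -2*q⁴ (u(q) = ((-q*2*q)*q)*q = ((-2*q²)*q)*q = (-2*q³)*q = -2*q⁴)
u(-155)/274454 + K/(-343*158 - 108) = -2*(-155)⁴/274454 - 321351/(-343*158 - 108) = -2*577200625*(1/274454) - 321351/(-54194 - 108) = -1154401250*1/274454 - 321351/(-54302) = -577200625/137227 - 321351*(-1/54302) = -577200625/137227 + 321351/54302 = -31299050305073/7451700554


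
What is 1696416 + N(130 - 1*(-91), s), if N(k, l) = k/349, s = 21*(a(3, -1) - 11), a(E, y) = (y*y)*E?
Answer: 592049405/349 ≈ 1.6964e+6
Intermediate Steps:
a(E, y) = E*y² (a(E, y) = y²*E = E*y²)
s = -168 (s = 21*(3*(-1)² - 11) = 21*(3*1 - 11) = 21*(3 - 11) = 21*(-8) = -168)
N(k, l) = k/349 (N(k, l) = k*(1/349) = k/349)
1696416 + N(130 - 1*(-91), s) = 1696416 + (130 - 1*(-91))/349 = 1696416 + (130 + 91)/349 = 1696416 + (1/349)*221 = 1696416 + 221/349 = 592049405/349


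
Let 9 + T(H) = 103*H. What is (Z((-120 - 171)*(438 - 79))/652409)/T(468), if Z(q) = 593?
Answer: 593/31442851755 ≈ 1.8860e-8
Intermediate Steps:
T(H) = -9 + 103*H
(Z((-120 - 171)*(438 - 79))/652409)/T(468) = (593/652409)/(-9 + 103*468) = (593*(1/652409))/(-9 + 48204) = (593/652409)/48195 = (593/652409)*(1/48195) = 593/31442851755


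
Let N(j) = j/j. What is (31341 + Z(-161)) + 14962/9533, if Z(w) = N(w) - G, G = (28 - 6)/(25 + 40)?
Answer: 19421676394/619645 ≈ 31343.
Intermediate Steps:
N(j) = 1
G = 22/65 ≈ 0.33846
Z(w) = 43/65 (Z(w) = 1 - 1*22/65 = 1 - 22/65 = 43/65)
(31341 + Z(-161)) + 14962/9533 = (31341 + 43/65) + 14962/9533 = 2037208/65 + 14962*(1/9533) = 2037208/65 + 14962/9533 = 19421676394/619645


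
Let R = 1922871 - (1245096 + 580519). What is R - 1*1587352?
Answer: -1490096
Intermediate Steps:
R = 97256 (R = 1922871 - 1*1825615 = 1922871 - 1825615 = 97256)
R - 1*1587352 = 97256 - 1*1587352 = 97256 - 1587352 = -1490096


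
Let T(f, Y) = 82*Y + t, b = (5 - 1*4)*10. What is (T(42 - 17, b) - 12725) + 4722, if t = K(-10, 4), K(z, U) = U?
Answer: -7179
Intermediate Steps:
t = 4
b = 10 (b = (5 - 4)*10 = 1*10 = 10)
T(f, Y) = 4 + 82*Y (T(f, Y) = 82*Y + 4 = 4 + 82*Y)
(T(42 - 17, b) - 12725) + 4722 = ((4 + 82*10) - 12725) + 4722 = ((4 + 820) - 12725) + 4722 = (824 - 12725) + 4722 = -11901 + 4722 = -7179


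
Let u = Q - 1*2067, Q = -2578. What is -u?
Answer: 4645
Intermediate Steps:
u = -4645 (u = -2578 - 1*2067 = -2578 - 2067 = -4645)
-u = -1*(-4645) = 4645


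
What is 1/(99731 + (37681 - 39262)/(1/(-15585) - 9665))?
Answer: 150629026/15022408031891 ≈ 1.0027e-5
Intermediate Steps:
1/(99731 + (37681 - 39262)/(1/(-15585) - 9665)) = 1/(99731 - 1581/(-1/15585 - 9665)) = 1/(99731 - 1581/(-150629026/15585)) = 1/(99731 - 1581*(-15585/150629026)) = 1/(99731 + 24639885/150629026) = 1/(15022408031891/150629026) = 150629026/15022408031891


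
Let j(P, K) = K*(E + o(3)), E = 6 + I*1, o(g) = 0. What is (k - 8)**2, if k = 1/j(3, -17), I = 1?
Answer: 908209/14161 ≈ 64.135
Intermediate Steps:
E = 7 (E = 6 + 1*1 = 6 + 1 = 7)
j(P, K) = 7*K (j(P, K) = K*(7 + 0) = K*7 = 7*K)
k = -1/119 (k = 1/(7*(-17)) = 1/(-119) = -1/119 ≈ -0.0084034)
(k - 8)**2 = (-1/119 - 8)**2 = (-953/119)**2 = 908209/14161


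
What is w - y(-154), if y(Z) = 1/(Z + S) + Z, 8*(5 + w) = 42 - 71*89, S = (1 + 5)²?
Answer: -300011/472 ≈ -635.62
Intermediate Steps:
S = 36 (S = 6² = 36)
w = -6317/8 (w = -5 + (42 - 71*89)/8 = -5 + (42 - 6319)/8 = -5 + (⅛)*(-6277) = -5 - 6277/8 = -6317/8 ≈ -789.63)
y(Z) = Z + 1/(36 + Z) (y(Z) = 1/(Z + 36) + Z = 1/(36 + Z) + Z = Z + 1/(36 + Z))
w - y(-154) = -6317/8 - (1 + (-154)² + 36*(-154))/(36 - 154) = -6317/8 - (1 + 23716 - 5544)/(-118) = -6317/8 - (-1)*18173/118 = -6317/8 - 1*(-18173/118) = -6317/8 + 18173/118 = -300011/472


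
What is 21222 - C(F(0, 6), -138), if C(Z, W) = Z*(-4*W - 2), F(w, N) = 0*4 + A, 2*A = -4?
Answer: 22322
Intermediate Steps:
A = -2 (A = (½)*(-4) = -2)
F(w, N) = -2 (F(w, N) = 0*4 - 2 = 0 - 2 = -2)
C(Z, W) = Z*(-2 - 4*W)
21222 - C(F(0, 6), -138) = 21222 - (-2)*(-2)*(1 + 2*(-138)) = 21222 - (-2)*(-2)*(1 - 276) = 21222 - (-2)*(-2)*(-275) = 21222 - 1*(-1100) = 21222 + 1100 = 22322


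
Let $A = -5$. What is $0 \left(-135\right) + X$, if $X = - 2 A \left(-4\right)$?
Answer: $-40$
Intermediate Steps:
$X = -40$ ($X = \left(-2\right) \left(-5\right) \left(-4\right) = 10 \left(-4\right) = -40$)
$0 \left(-135\right) + X = 0 \left(-135\right) - 40 = 0 - 40 = -40$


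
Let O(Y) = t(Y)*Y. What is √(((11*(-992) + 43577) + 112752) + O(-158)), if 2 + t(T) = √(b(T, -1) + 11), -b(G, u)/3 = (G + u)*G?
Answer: √(145733 - 158*I*√75355) ≈ 385.86 - 56.202*I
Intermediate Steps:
b(G, u) = -3*G*(G + u) (b(G, u) = -3*(G + u)*G = -3*G*(G + u))
t(T) = -2 + √(11 - 3*T*(-1 + T)) (t(T) = -2 + √(-3*T*(T - 1) + 11) = -2 + √(-3*T*(-1 + T) + 11) = -2 + √(11 - 3*T*(-1 + T)))
O(Y) = Y*(-2 + √(11 - 3*Y*(-1 + Y))) (O(Y) = (-2 + √(11 - 3*Y*(-1 + Y)))*Y = Y*(-2 + √(11 - 3*Y*(-1 + Y))))
√(((11*(-992) + 43577) + 112752) + O(-158)) = √(((11*(-992) + 43577) + 112752) - 158*(-2 + √(11 - 3*(-158)*(-1 - 158)))) = √(((-10912 + 43577) + 112752) - 158*(-2 + √(11 - 3*(-158)*(-159)))) = √((32665 + 112752) - 158*(-2 + √(11 - 75366))) = √(145417 - 158*(-2 + √(-75355))) = √(145417 - 158*(-2 + I*√75355)) = √(145417 + (316 - 158*I*√75355)) = √(145733 - 158*I*√75355)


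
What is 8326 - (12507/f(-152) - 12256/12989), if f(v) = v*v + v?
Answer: 2482295340417/298123528 ≈ 8326.4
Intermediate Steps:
f(v) = v + v² (f(v) = v² + v = v + v²)
8326 - (12507/f(-152) - 12256/12989) = 8326 - (12507/((-152*(1 - 152))) - 12256/12989) = 8326 - (12507/((-152*(-151))) - 12256*1/12989) = 8326 - (12507/22952 - 12256/12989) = 8326 - 1*(-118846289/298123528) = 8326 + 118846289/298123528 = 2482295340417/298123528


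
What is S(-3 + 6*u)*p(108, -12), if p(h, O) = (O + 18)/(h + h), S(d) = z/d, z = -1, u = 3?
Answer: -1/540 ≈ -0.0018519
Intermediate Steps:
S(d) = -1/d
p(h, O) = (18 + O)/(2*h) (p(h, O) = (18 + O)/((2*h)) = (18 + O)*(1/(2*h)) = (18 + O)/(2*h))
S(-3 + 6*u)*p(108, -12) = (-1/(-3 + 6*3))*((½)*(18 - 12)/108) = (-1/(-3 + 18))*((½)*(1/108)*6) = -1/15*(1/36) = -1*1/15*(1/36) = -1/15*1/36 = -1/540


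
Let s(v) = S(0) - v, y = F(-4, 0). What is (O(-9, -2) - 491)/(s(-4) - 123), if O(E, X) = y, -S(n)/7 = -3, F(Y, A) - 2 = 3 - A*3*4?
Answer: 243/49 ≈ 4.9592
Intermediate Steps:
F(Y, A) = 5 - 12*A (F(Y, A) = 2 + (3 - A*3*4) = 2 + (3 - 3*A*4) = 2 + (3 - 12*A) = 5 - 12*A)
S(n) = 21 (S(n) = -7*(-3) = 21)
y = 5 (y = 5 - 12*0 = 5 + 0 = 5)
O(E, X) = 5
s(v) = 21 - v
(O(-9, -2) - 491)/(s(-4) - 123) = (5 - 491)/((21 - 1*(-4)) - 123) = -486/((21 + 4) - 123) = -486/(25 - 123) = -486/(-98) = -486*(-1/98) = 243/49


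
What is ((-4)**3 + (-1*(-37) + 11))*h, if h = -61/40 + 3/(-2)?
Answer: 242/5 ≈ 48.400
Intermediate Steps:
h = -121/40 (h = -61*1/40 + 3*(-1/2) = -61/40 - 3/2 = -121/40 ≈ -3.0250)
((-4)**3 + (-1*(-37) + 11))*h = ((-4)**3 + (-1*(-37) + 11))*(-121/40) = (-64 + (37 + 11))*(-121/40) = (-64 + 48)*(-121/40) = -16*(-121/40) = 242/5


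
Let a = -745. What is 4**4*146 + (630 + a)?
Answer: 37261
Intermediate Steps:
4**4*146 + (630 + a) = 4**4*146 + (630 - 745) = 256*146 - 115 = 37376 - 115 = 37261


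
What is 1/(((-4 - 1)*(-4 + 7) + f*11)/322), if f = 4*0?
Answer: -322/15 ≈ -21.467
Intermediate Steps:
f = 0
1/(((-4 - 1)*(-4 + 7) + f*11)/322) = 1/(((-4 - 1)*(-4 + 7) + 0*11)/322) = 1/((-5*3 + 0)*(1/322)) = 1/((-15 + 0)*(1/322)) = 1/(-15*1/322) = 1/(-15/322) = -322/15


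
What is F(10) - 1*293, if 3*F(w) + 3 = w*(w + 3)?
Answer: -752/3 ≈ -250.67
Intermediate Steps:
F(w) = -1 + w*(3 + w)/3 (F(w) = -1 + (w*(w + 3))/3 = -1 + (w*(3 + w))/3 = -1 + w*(3 + w)/3)
F(10) - 1*293 = (-1 + 10 + (⅓)*10²) - 1*293 = (-1 + 10 + (⅓)*100) - 293 = (-1 + 10 + 100/3) - 293 = 127/3 - 293 = -752/3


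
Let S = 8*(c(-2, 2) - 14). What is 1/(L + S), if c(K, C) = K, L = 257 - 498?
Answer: -1/369 ≈ -0.0027100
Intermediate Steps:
L = -241
S = -128 (S = 8*(-2 - 14) = 8*(-16) = -128)
1/(L + S) = 1/(-241 - 128) = 1/(-369) = -1/369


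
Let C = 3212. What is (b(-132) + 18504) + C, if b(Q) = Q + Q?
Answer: 21452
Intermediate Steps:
b(Q) = 2*Q
(b(-132) + 18504) + C = (2*(-132) + 18504) + 3212 = (-264 + 18504) + 3212 = 18240 + 3212 = 21452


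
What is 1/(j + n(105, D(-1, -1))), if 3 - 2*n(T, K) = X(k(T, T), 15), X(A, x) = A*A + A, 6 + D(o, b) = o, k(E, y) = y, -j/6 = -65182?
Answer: 2/771057 ≈ 2.5938e-6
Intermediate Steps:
j = 391092 (j = -6*(-65182) = 391092)
D(o, b) = -6 + o
X(A, x) = A + A² (X(A, x) = A² + A = A + A²)
n(T, K) = 3/2 - T*(1 + T)/2
1/(j + n(105, D(-1, -1))) = 1/(391092 + (3/2 - ½*105*(1 + 105))) = 1/(391092 + (3/2 - ½*105*106)) = 1/(391092 + (3/2 - 5565)) = 1/(391092 - 11127/2) = 1/(771057/2) = 2/771057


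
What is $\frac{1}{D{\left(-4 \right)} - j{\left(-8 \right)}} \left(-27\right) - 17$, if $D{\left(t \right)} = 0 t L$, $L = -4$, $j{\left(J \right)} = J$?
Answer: $- \frac{163}{8} \approx -20.375$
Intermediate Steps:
$D{\left(t \right)} = 0$ ($D{\left(t \right)} = 0 t \left(-4\right) = 0 \left(-4\right) = 0$)
$\frac{1}{D{\left(-4 \right)} - j{\left(-8 \right)}} \left(-27\right) - 17 = \frac{1}{0 - -8} \left(-27\right) - 17 = \frac{1}{0 + 8} \left(-27\right) - 17 = \frac{1}{8} \left(-27\right) - 17 = - \frac{27}{8} - 17 = - \frac{163}{8}$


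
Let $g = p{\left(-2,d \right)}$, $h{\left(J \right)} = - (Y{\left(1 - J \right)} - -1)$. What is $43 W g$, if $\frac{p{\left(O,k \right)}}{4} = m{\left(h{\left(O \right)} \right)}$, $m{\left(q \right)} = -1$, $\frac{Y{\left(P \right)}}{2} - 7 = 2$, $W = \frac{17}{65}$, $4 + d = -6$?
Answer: $- \frac{2924}{65} \approx -44.985$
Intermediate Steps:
$d = -10$ ($d = -4 - 6 = -10$)
$W = \frac{17}{65}$ ($W = 17 \cdot \frac{1}{65} = \frac{17}{65} \approx 0.26154$)
$Y{\left(P \right)} = 18$ ($Y{\left(P \right)} = 14 + 2 \cdot 2 = 14 + 4 = 18$)
$h{\left(J \right)} = -19$ ($h{\left(J \right)} = - (18 - -1) = - (18 + 1) = \left(-1\right) 19 = -19$)
$p{\left(O,k \right)} = -4$ ($p{\left(O,k \right)} = 4 \left(-1\right) = -4$)
$g = -4$
$43 W g = 43 \cdot \frac{17}{65} \left(-4\right) = \frac{731}{65} \left(-4\right) = - \frac{2924}{65}$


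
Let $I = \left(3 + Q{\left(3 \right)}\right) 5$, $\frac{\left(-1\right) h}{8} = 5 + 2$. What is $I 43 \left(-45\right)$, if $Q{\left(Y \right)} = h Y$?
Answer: $1596375$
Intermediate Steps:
$h = -56$ ($h = - 8 \left(5 + 2\right) = \left(-8\right) 7 = -56$)
$Q{\left(Y \right)} = - 56 Y$
$I = -825$ ($I = \left(3 - 168\right) 5 = \left(-165\right) 5 = -825$)
$I 43 \left(-45\right) = \left(-825\right) 43 \left(-45\right) = \left(-35475\right) \left(-45\right) = 1596375$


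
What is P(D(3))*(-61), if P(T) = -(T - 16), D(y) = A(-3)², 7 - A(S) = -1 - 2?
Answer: 5124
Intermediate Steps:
A(S) = 10 (A(S) = 7 - (-1 - 2) = 7 - 1*(-3) = 7 + 3 = 10)
D(y) = 100 (D(y) = 10² = 100)
P(T) = 16 - T (P(T) = -(-16 + T) = 16 - T)
P(D(3))*(-61) = (16 - 1*100)*(-61) = (16 - 100)*(-61) = -84*(-61) = 5124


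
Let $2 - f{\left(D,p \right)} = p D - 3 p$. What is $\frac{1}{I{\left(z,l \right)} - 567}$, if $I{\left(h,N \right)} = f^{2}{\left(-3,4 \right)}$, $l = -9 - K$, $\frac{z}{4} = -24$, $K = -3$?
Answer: $\frac{1}{109} \approx 0.0091743$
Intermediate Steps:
$z = -96$ ($z = 4 \left(-24\right) = -96$)
$l = -6$ ($l = -9 - -3 = -9 + 3 = -6$)
$f{\left(D,p \right)} = 2 + 3 p - D p$ ($f{\left(D,p \right)} = 2 - \left(p D - 3 p\right) = 2 - \left(D p - 3 p\right) = 2 - \left(- 3 p + D p\right) = 2 + 3 p - D p$)
$I{\left(h,N \right)} = 676$ ($I{\left(h,N \right)} = \left(2 + 3 \cdot 4 - \left(-3\right) 4\right)^{2} = \left(2 + 12 + 12\right)^{2} = 26^{2} = 676$)
$\frac{1}{I{\left(z,l \right)} - 567} = \frac{1}{676 - 567} = \frac{1}{109}$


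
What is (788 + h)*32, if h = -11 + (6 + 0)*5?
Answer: 25824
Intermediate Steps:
h = 19 (h = -11 + 6*5 = -11 + 30 = 19)
(788 + h)*32 = (788 + 19)*32 = 807*32 = 25824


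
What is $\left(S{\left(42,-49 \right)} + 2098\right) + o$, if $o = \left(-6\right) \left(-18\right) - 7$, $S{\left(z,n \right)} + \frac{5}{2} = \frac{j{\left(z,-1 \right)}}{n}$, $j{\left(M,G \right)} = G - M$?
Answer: $\frac{215343}{98} \approx 2197.4$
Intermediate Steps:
$S{\left(z,n \right)} = - \frac{5}{2} + \frac{-1 - z}{n}$
$o = 101$ ($o = 108 - 7 = 101$)
$\left(S{\left(42,-49 \right)} + 2098\right) + o = \left(\frac{-1 - 42 - - \frac{245}{2}}{-49} + 2098\right) + 101 = \left(- \frac{-1 - 42 + \frac{245}{2}}{49} + 2098\right) + 101 = \left(\left(- \frac{1}{49}\right) \frac{159}{2} + 2098\right) + 101 = \left(- \frac{159}{98} + 2098\right) + 101 = \frac{205445}{98} + 101 = \frac{215343}{98}$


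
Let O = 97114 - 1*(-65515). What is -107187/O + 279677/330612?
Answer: 10046282389/53767098948 ≈ 0.18685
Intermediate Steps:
O = 162629 (O = 97114 + 65515 = 162629)
-107187/O + 279677/330612 = -107187/162629 + 279677/330612 = 10046282389/53767098948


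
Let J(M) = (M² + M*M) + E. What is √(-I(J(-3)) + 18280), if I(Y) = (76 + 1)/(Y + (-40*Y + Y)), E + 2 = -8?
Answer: √105586743/76 ≈ 135.20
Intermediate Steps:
E = -10 (E = -2 - 8 = -10)
J(M) = -10 + 2*M² (J(M) = (M² + M*M) - 10 = (M² + M²) - 10 = 2*M² - 10 = -10 + 2*M²)
I(Y) = -77/(38*Y) (I(Y) = 77/(Y - 39*Y) = 77/((-38*Y)) = 77*(-1/(38*Y)) = -77/(38*Y))
√(-I(J(-3)) + 18280) = √(-(-77)/(38*(-10 + 2*(-3)²)) + 18280) = √(-(-77)/(38*(-10 + 2*9)) + 18280) = √(-(-77)/(38*(-10 + 18)) + 18280) = √(-(-77)/(38*8) + 18280) = √(-1*(-77/304) + 18280) = √(77/304 + 18280) = √(5557197/304) = √105586743/76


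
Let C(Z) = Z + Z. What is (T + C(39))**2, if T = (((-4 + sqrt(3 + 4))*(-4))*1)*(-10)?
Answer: 17924 - 6560*sqrt(7) ≈ 567.87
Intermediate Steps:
C(Z) = 2*Z
T = -160 + 40*sqrt(7) (T = (((-4 + sqrt(7))*(-4))*1)*(-10) = ((16 - 4*sqrt(7))*1)*(-10) = (16 - 4*sqrt(7))*(-10) = -160 + 40*sqrt(7) ≈ -54.170)
(T + C(39))**2 = ((-160 + 40*sqrt(7)) + 2*39)**2 = ((-160 + 40*sqrt(7)) + 78)**2 = (-82 + 40*sqrt(7))**2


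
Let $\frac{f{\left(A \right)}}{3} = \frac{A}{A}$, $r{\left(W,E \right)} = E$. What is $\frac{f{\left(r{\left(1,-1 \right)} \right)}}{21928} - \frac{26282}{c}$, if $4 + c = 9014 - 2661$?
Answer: $- \frac{576292649}{139220872} \approx -4.1394$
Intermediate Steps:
$f{\left(A \right)} = 3$ ($f{\left(A \right)} = 3 \frac{A}{A} = 3 \cdot 1 = 3$)
$c = 6349$ ($c = -4 + \left(9014 - 2661\right) = -4 + 6353 = 6349$)
$\frac{f{\left(r{\left(1,-1 \right)} \right)}}{21928} - \frac{26282}{c} = \frac{3}{21928} - \frac{26282}{6349} = - \frac{576292649}{139220872}$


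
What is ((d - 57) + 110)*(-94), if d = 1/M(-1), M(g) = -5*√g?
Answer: -4982 - 94*I/5 ≈ -4982.0 - 18.8*I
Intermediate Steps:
d = I/5 (d = 1/(-5*I) = I/5 ≈ 0.2*I)
((d - 57) + 110)*(-94) = ((I/5 - 57) + 110)*(-94) = ((-57 + I/5) + 110)*(-94) = (53 + I/5)*(-94) = -4982 - 94*I/5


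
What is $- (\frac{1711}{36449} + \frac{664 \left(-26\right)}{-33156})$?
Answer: $- \frac{171496363}{302125761} \approx -0.56763$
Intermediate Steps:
$- (\frac{1711}{36449} + \frac{664 \left(-26\right)}{-33156}) = - (1711 \cdot \frac{1}{36449} - - \frac{4316}{8289}) = - (\frac{1711}{36449} + \frac{4316}{8289}) = \left(-1\right) \frac{171496363}{302125761} = - \frac{171496363}{302125761}$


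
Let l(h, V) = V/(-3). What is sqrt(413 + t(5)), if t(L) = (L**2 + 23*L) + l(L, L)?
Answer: sqrt(4962)/3 ≈ 23.480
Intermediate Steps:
l(h, V) = -V/3 (l(h, V) = V*(-1/3) = -V/3)
t(L) = L**2 + 68*L/3 (t(L) = (L**2 + 23*L) - L/3 = L**2 + 68*L/3)
sqrt(413 + t(5)) = sqrt(413 + (1/3)*5*(68 + 3*5)) = sqrt(413 + (1/3)*5*(68 + 15)) = sqrt(413 + (1/3)*5*83) = sqrt(413 + 415/3) = sqrt(1654/3) = sqrt(4962)/3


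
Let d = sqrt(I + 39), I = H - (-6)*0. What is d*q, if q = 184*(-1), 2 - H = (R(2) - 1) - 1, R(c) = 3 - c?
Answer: -184*sqrt(42) ≈ -1192.5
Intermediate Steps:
H = 3 (H = 2 - (((3 - 1*2) - 1) - 1) = 2 - (((3 - 2) - 1) - 1) = 2 - ((1 - 1) - 1) = 2 - (0 - 1) = 2 - 1*(-1) = 2 + 1 = 3)
I = 3 (I = 3 - (-6)*0 = 3 - 1*0 = 3 + 0 = 3)
q = -184
d = sqrt(42) (d = sqrt(3 + 39) = sqrt(42) ≈ 6.4807)
d*q = sqrt(42)*(-184) = -184*sqrt(42)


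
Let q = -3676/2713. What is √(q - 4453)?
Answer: I*√32785696145/2713 ≈ 66.741*I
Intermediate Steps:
q = -3676/2713 (q = -3676*1/2713 = -3676/2713 ≈ -1.3550)
√(q - 4453) = √(-3676/2713 - 4453) = √(-12084665/2713) = I*√32785696145/2713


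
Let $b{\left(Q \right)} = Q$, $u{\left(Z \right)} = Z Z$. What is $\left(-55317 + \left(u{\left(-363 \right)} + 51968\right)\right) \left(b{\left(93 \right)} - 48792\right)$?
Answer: $-6253925580$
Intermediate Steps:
$u{\left(Z \right)} = Z^{2}$
$\left(-55317 + \left(u{\left(-363 \right)} + 51968\right)\right) \left(b{\left(93 \right)} - 48792\right) = \left(-55317 + \left(\left(-363\right)^{2} + 51968\right)\right) \left(93 - 48792\right) = \left(-55317 + \left(131769 + 51968\right)\right) \left(-48699\right) = \left(-55317 + 183737\right) \left(-48699\right) = 128420 \left(-48699\right) = -6253925580$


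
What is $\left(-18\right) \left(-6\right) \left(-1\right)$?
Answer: $-108$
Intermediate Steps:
$\left(-18\right) \left(-6\right) \left(-1\right) = 108 \left(-1\right) = -108$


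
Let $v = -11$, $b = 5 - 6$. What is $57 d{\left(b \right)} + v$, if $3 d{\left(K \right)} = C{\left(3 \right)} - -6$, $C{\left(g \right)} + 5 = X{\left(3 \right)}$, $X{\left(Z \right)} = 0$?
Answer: $8$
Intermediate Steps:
$b = -1$
$C{\left(g \right)} = -5$ ($C{\left(g \right)} = -5 + 0 = -5$)
$d{\left(K \right)} = \frac{1}{3}$ ($d{\left(K \right)} = \frac{-5 - -6}{3} = \frac{-5 + 6}{3} = \frac{1}{3} \cdot 1 = \frac{1}{3}$)
$57 d{\left(b \right)} + v = 57 \cdot \frac{1}{3} - 11 = 19 - 11 = 8$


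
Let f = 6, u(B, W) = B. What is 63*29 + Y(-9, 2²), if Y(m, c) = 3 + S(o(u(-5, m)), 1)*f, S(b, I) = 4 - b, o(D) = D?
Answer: 1884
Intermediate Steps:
Y(m, c) = 57 (Y(m, c) = 3 + (4 - 1*(-5))*6 = 3 + (4 + 5)*6 = 3 + 9*6 = 3 + 54 = 57)
63*29 + Y(-9, 2²) = 63*29 + 57 = 1827 + 57 = 1884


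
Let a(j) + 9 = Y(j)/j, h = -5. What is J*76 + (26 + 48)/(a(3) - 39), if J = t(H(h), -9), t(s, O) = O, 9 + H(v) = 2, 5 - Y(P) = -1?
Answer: -15769/23 ≈ -685.61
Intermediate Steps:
Y(P) = 6 (Y(P) = 5 - 1*(-1) = 5 + 1 = 6)
H(v) = -7 (H(v) = -9 + 2 = -7)
a(j) = -9 + 6/j
J = -9
J*76 + (26 + 48)/(a(3) - 39) = -9*76 + (26 + 48)/((-9 + 6/3) - 39) = -684 + 74/((-9 + 6*(1/3)) - 39) = -684 + 74/((-9 + 2) - 39) = -684 + 74/(-7 - 39) = -684 + 74/(-46) = -684 + 74*(-1/46) = -684 - 37/23 = -15769/23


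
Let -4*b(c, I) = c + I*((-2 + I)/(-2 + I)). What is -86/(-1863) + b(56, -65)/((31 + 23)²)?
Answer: 1399/29808 ≈ 0.046934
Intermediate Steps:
b(c, I) = -I/4 - c/4 (b(c, I) = -(c + I*((-2 + I)/(-2 + I)))/4 = -(c + I*1)/4 = -(c + I)/4 = -(I + c)/4 = -I/4 - c/4)
-86/(-1863) + b(56, -65)/((31 + 23)²) = -86/(-1863) + (-¼*(-65) - ¼*56)/((31 + 23)²) = -86*(-1/1863) + (65/4 - 14)/(54²) = 86/1863 + (9/4)/2916 = 86/1863 + (9/4)*(1/2916) = 86/1863 + 1/1296 = 1399/29808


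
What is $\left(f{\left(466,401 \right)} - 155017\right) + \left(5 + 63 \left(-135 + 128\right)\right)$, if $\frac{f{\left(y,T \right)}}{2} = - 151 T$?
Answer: $-276555$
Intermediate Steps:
$f{\left(y,T \right)} = - 302 T$ ($f{\left(y,T \right)} = 2 \left(- 151 T\right) = - 302 T$)
$\left(f{\left(466,401 \right)} - 155017\right) + \left(5 + 63 \left(-135 + 128\right)\right) = \left(\left(-302\right) 401 - 155017\right) + \left(5 + 63 \left(-135 + 128\right)\right) = \left(-121102 - 155017\right) + \left(5 + 63 \left(-7\right)\right) = -276119 + \left(5 - 441\right) = -276119 - 436 = -276555$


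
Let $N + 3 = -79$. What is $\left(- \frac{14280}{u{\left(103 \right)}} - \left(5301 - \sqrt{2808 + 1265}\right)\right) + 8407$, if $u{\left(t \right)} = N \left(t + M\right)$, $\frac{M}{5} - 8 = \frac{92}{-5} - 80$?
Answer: $\frac{44436614}{14309} + \sqrt{4073} \approx 3169.3$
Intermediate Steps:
$N = -82$ ($N = -3 - 79 = -82$)
$M = -452$ ($M = 40 + 5 \left(\frac{92}{-5} - 80\right) = 40 + 5 \left(92 \left(- \frac{1}{5}\right) - 80\right) = 40 + 5 \left(- \frac{92}{5} - 80\right) = 40 + 5 \left(- \frac{492}{5}\right) = 40 - 492 = -452$)
$u{\left(t \right)} = 37064 - 82 t$ ($u{\left(t \right)} = - 82 \left(t - 452\right) = - 82 \left(-452 + t\right) = 37064 - 82 t$)
$\left(- \frac{14280}{u{\left(103 \right)}} - \left(5301 - \sqrt{2808 + 1265}\right)\right) + 8407 = \left(- \frac{14280}{37064 - 8446} - \left(5301 - \sqrt{2808 + 1265}\right)\right) + 8407 = \left(- \frac{14280}{37064 - 8446} - \left(5301 - \sqrt{4073}\right)\right) + 8407 = \left(- \frac{14280}{28618} - \left(5301 - \sqrt{4073}\right)\right) + 8407 = \left(\left(-14280\right) \frac{1}{28618} - \left(5301 - \sqrt{4073}\right)\right) + 8407 = \left(- \frac{7140}{14309} - \left(5301 - \sqrt{4073}\right)\right) + 8407 = \left(- \frac{75859149}{14309} + \sqrt{4073}\right) + 8407 = \frac{44436614}{14309} + \sqrt{4073}$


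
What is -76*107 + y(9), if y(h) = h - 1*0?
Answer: -8123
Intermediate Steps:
y(h) = h (y(h) = h + 0 = h)
-76*107 + y(9) = -76*107 + 9 = -8132 + 9 = -8123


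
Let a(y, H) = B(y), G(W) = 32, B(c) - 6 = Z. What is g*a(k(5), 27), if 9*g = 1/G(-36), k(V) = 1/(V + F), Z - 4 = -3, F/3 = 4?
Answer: 7/288 ≈ 0.024306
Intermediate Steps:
F = 12 (F = 3*4 = 12)
Z = 1 (Z = 4 - 3 = 1)
B(c) = 7 (B(c) = 6 + 1 = 7)
k(V) = 1/(12 + V) (k(V) = 1/(V + 12) = 1/(12 + V))
a(y, H) = 7
g = 1/288 (g = (1/9)/32 = (1/9)*(1/32) = 1/288 ≈ 0.0034722)
g*a(k(5), 27) = (1/288)*7 = 7/288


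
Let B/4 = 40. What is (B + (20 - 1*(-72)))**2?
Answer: 63504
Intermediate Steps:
B = 160 (B = 4*40 = 160)
(B + (20 - 1*(-72)))**2 = (160 + (20 - 1*(-72)))**2 = (160 + (20 + 72))**2 = (160 + 92)**2 = 252**2 = 63504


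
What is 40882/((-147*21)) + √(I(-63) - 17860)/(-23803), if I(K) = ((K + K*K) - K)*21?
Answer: -40882/3087 - √65489/23803 ≈ -13.254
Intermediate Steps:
I(K) = 21*K² (I(K) = ((K + K²) - K)*21 = K²*21 = 21*K²)
40882/((-147*21)) + √(I(-63) - 17860)/(-23803) = 40882/((-147*21)) + √(21*(-63)² - 17860)/(-23803) = 40882/(-3087) + √(21*3969 - 17860)*(-1/23803) = 40882*(-1/3087) + √(83349 - 17860)*(-1/23803) = -40882/3087 + √65489*(-1/23803) = -40882/3087 - √65489/23803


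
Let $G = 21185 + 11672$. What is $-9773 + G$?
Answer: $23084$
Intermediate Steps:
$G = 32857$
$-9773 + G = -9773 + 32857 = 23084$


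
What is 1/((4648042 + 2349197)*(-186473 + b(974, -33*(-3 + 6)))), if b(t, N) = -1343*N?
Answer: -1/374464242324 ≈ -2.6705e-12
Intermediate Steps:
1/((4648042 + 2349197)*(-186473 + b(974, -33*(-3 + 6)))) = 1/((4648042 + 2349197)*(-186473 - (-44319)*(-3 + 6))) = 1/(6997239*(-186473 - (-44319)*3)) = 1/(6997239*(-186473 - 1343*(-99))) = 1/(6997239*(-186473 + 132957)) = 1/(6997239*(-53516)) = 1/(-374464242324) = -1/374464242324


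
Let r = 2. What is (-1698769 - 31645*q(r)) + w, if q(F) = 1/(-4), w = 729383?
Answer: -3845899/4 ≈ -9.6148e+5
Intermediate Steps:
q(F) = -¼
(-1698769 - 31645*q(r)) + w = (-1698769 - 31645*(-¼)) + 729383 = (-1698769 + 31645/4) + 729383 = -6763431/4 + 729383 = -3845899/4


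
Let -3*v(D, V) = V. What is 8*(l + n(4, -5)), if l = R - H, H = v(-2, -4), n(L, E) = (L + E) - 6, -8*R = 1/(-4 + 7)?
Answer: -67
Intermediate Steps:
v(D, V) = -V/3
R = -1/24 (R = -1/(8*(-4 + 7)) = -⅛/3 = -⅛*⅓ = -1/24 ≈ -0.041667)
n(L, E) = -6 + E + L (n(L, E) = (E + L) - 6 = -6 + E + L)
H = 4/3 (H = -⅓*(-4) = 4/3 ≈ 1.3333)
l = -11/8 (l = -1/24 - 1*4/3 = -1/24 - 4/3 = -11/8 ≈ -1.3750)
8*(l + n(4, -5)) = 8*(-11/8 + (-6 - 5 + 4)) = 8*(-11/8 - 7) = 8*(-67/8) = -67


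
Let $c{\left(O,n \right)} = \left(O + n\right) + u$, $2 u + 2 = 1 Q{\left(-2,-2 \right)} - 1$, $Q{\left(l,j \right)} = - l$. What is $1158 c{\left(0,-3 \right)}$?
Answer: $-4053$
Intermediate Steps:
$u = - \frac{1}{2}$ ($u = -1 + \frac{1 \left(\left(-1\right) \left(-2\right)\right) - 1}{2} = -1 + \frac{1 \cdot 2 - 1}{2} = -1 + \frac{2 - 1}{2} = -1 + \frac{1}{2} \cdot 1 = -1 + \frac{1}{2} = - \frac{1}{2} \approx -0.5$)
$c{\left(O,n \right)} = - \frac{1}{2} + O + n$ ($c{\left(O,n \right)} = \left(O + n\right) - \frac{1}{2} = - \frac{1}{2} + O + n$)
$1158 c{\left(0,-3 \right)} = 1158 \left(- \frac{1}{2} + 0 - 3\right) = 1158 \left(- \frac{7}{2}\right) = -4053$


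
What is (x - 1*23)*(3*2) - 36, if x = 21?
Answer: -48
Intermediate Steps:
(x - 1*23)*(3*2) - 36 = (21 - 1*23)*(3*2) - 36 = (21 - 23)*6 - 36 = -2*6 - 36 = -12 - 36 = -48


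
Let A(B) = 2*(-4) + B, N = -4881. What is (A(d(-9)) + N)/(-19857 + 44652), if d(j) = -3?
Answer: -4892/24795 ≈ -0.19730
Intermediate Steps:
A(B) = -8 + B
(A(d(-9)) + N)/(-19857 + 44652) = ((-8 - 3) - 4881)/(-19857 + 44652) = (-11 - 4881)/24795 = -4892*1/24795 = -4892/24795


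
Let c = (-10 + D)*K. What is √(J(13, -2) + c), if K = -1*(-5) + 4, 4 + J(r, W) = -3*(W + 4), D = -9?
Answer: I*√181 ≈ 13.454*I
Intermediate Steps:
J(r, W) = -16 - 3*W (J(r, W) = -4 - 3*(W + 4) = -4 - 3*(4 + W) = -4 + (-12 - 3*W) = -16 - 3*W)
K = 9 (K = 5 + 4 = 9)
c = -171 (c = (-10 - 9)*9 = -19*9 = -171)
√(J(13, -2) + c) = √((-16 - 3*(-2)) - 171) = √((-16 + 6) - 171) = √(-10 - 171) = √(-181) = I*√181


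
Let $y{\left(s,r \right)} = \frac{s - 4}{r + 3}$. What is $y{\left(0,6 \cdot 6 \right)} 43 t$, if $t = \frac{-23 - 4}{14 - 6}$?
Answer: $\frac{387}{26} \approx 14.885$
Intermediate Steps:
$y{\left(s,r \right)} = \frac{-4 + s}{3 + r}$
$t = - \frac{27}{8} \approx -3.375$
$y{\left(0,6 \cdot 6 \right)} 43 t = \frac{-4 + 0}{3 + 6 \cdot 6} \cdot 43 \left(- \frac{27}{8}\right) = \frac{1}{3 + 36} \left(-4\right) 43 \left(- \frac{27}{8}\right) = \frac{1}{39} \left(-4\right) 43 \left(- \frac{27}{8}\right) = \left(- \frac{4}{39}\right) 43 \left(- \frac{27}{8}\right) = \left(- \frac{172}{39}\right) \left(- \frac{27}{8}\right) = \frac{387}{26}$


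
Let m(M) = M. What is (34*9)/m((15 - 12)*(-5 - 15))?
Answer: -51/10 ≈ -5.1000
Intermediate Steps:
(34*9)/m((15 - 12)*(-5 - 15)) = (34*9)/(((15 - 12)*(-5 - 15))) = 306/((3*(-20))) = 306/(-60) = 306*(-1/60) = -51/10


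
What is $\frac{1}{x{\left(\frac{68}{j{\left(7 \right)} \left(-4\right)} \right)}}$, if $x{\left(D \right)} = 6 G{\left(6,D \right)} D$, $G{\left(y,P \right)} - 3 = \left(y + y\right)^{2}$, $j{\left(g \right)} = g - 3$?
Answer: $- \frac{2}{7497} \approx -0.00026677$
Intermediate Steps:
$j{\left(g \right)} = -3 + g$
$G{\left(y,P \right)} = 3 + 4 y^{2}$ ($G{\left(y,P \right)} = 3 + \left(y + y\right)^{2} = 3 + \left(2 y\right)^{2} = 3 + 4 y^{2}$)
$x{\left(D \right)} = 882 D$ ($x{\left(D \right)} = 6 \left(3 + 4 \cdot 6^{2}\right) D = 6 \left(3 + 4 \cdot 36\right) D = 6 \left(3 + 144\right) D = 6 \cdot 147 D = 882 D$)
$\frac{1}{x{\left(\frac{68}{j{\left(7 \right)} \left(-4\right)} \right)}} = \frac{1}{882 \frac{68}{\left(-3 + 7\right) \left(-4\right)}} = \frac{1}{882 \frac{68}{4 \left(-4\right)}} = \frac{1}{882 \frac{68}{-16}} = \frac{1}{882 \cdot 68 \left(- \frac{1}{16}\right)} = \frac{1}{882 \left(- \frac{17}{4}\right)} = \frac{1}{- \frac{7497}{2}} = - \frac{2}{7497}$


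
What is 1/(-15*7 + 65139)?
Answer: 1/65034 ≈ 1.5377e-5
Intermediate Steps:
1/(-15*7 + 65139) = 1/(-105 + 65139) = 1/65034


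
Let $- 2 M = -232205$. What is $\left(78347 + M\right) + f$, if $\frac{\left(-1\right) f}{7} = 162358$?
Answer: $- \frac{1884113}{2} \approx -9.4206 \cdot 10^{5}$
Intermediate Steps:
$f = -1136506$ ($f = \left(-7\right) 162358 = -1136506$)
$M = \frac{232205}{2}$ ($M = \left(- \frac{1}{2}\right) \left(-232205\right) = \frac{232205}{2} \approx 1.161 \cdot 10^{5}$)
$\left(78347 + M\right) + f = \left(78347 + \frac{232205}{2}\right) - 1136506 = \frac{388899}{2} - 1136506 = - \frac{1884113}{2}$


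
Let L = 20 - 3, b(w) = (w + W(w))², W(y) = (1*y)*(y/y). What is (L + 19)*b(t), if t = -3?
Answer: 1296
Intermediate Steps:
W(y) = y (W(y) = y*1 = y)
b(w) = 4*w² (b(w) = (w + w)² = (2*w)² = 4*w²)
L = 17
(L + 19)*b(t) = (17 + 19)*(4*(-3)²) = 36*(4*9) = 36*36 = 1296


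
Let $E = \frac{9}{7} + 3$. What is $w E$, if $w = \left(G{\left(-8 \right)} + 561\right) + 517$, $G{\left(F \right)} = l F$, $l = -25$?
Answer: $\frac{38340}{7} \approx 5477.1$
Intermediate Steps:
$G{\left(F \right)} = - 25 F$
$E = \frac{30}{7}$ ($E = 9 \cdot \frac{1}{7} + 3 = \frac{9}{7} + 3 = \frac{30}{7} \approx 4.2857$)
$w = 1278$ ($w = \left(\left(-25\right) \left(-8\right) + 561\right) + 517 = \left(200 + 561\right) + 517 = 761 + 517 = 1278$)
$w E = 1278 \cdot \frac{30}{7} = \frac{38340}{7}$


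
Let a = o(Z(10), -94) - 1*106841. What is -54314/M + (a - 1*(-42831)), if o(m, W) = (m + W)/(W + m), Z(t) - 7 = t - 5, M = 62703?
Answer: -4013610641/62703 ≈ -64010.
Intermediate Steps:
Z(t) = 2 + t (Z(t) = 7 + (t - 5) = 7 + (-5 + t) = 2 + t)
o(m, W) = 1 (o(m, W) = (W + m)/(W + m) = 1)
a = -106840 (a = 1 - 1*106841 = 1 - 106841 = -106840)
-54314/M + (a - 1*(-42831)) = -54314/62703 + (-106840 - 1*(-42831)) = -54314*1/62703 + (-106840 + 42831) = -54314/62703 - 64009 = -4013610641/62703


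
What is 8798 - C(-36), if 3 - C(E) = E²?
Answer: 10091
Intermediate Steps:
C(E) = 3 - E²
8798 - C(-36) = 8798 - (3 - 1*(-36)²) = 8798 - (3 - 1*1296) = 8798 - (3 - 1296) = 8798 - 1*(-1293) = 8798 + 1293 = 10091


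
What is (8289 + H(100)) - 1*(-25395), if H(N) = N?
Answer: 33784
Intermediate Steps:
(8289 + H(100)) - 1*(-25395) = (8289 + 100) - 1*(-25395) = 8389 + 25395 = 33784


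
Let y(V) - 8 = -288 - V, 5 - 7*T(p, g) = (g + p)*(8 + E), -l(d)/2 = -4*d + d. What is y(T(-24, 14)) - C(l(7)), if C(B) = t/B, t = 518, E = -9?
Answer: -6124/21 ≈ -291.62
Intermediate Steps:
l(d) = 6*d (l(d) = -2*(-4*d + d) = -(-6)*d = 6*d)
T(p, g) = 5/7 + g/7 + p/7 (T(p, g) = 5/7 - (g + p)*(8 - 9)/7 = 5/7 - (g + p)*(-1)/7 = 5/7 - (-g - p)/7 = 5/7 + (g/7 + p/7) = 5/7 + g/7 + p/7)
C(B) = 518/B
y(V) = -280 - V (y(V) = 8 + (-288 - V) = -280 - V)
y(T(-24, 14)) - C(l(7)) = (-280 - (5/7 + (⅐)*14 + (⅐)*(-24))) - 518/(6*7) = (-280 - (5/7 + 2 - 24/7)) - 518/42 = (-280 - 1*(-5/7)) - 518/42 = (-280 + 5/7) - 1*37/3 = -1955/7 - 37/3 = -6124/21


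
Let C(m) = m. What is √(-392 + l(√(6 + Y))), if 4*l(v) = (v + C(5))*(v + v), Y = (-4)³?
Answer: √(-1684 + 10*I*√58)/2 ≈ 0.46384 + 20.524*I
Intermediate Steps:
Y = -64
l(v) = v*(5 + v)/2 (l(v) = ((v + 5)*(v + v))/4 = ((5 + v)*(2*v))/4 = (2*v*(5 + v))/4 = v*(5 + v)/2)
√(-392 + l(√(6 + Y))) = √(-392 + √(6 - 64)*(5 + √(6 - 64))/2) = √(-392 + √(-58)*(5 + √(-58))/2) = √(-392 + (I*√58)*(5 + I*√58)/2) = √(-392 + I*√58*(5 + I*√58)/2)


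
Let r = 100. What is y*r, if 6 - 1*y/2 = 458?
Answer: -90400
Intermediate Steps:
y = -904 (y = 12 - 2*458 = 12 - 916 = -904)
y*r = -904*100 = -90400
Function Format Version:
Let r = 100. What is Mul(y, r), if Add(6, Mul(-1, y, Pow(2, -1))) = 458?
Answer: -90400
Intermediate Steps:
y = -904 (y = Add(12, Mul(-2, 458)) = Add(12, -916) = -904)
Mul(y, r) = Mul(-904, 100) = -90400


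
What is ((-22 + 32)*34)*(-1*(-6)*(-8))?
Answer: -16320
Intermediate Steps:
((-22 + 32)*34)*(-1*(-6)*(-8)) = (10*34)*(6*(-8)) = 340*(-48) = -16320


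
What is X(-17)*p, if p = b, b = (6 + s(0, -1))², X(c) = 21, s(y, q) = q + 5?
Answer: 2100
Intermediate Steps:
s(y, q) = 5 + q
b = 100 (b = (6 + (5 - 1))² = (6 + 4)² = 10² = 100)
p = 100
X(-17)*p = 21*100 = 2100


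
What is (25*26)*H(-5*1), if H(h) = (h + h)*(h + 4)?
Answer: 6500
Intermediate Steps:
H(h) = 2*h*(4 + h) (H(h) = (2*h)*(4 + h) = 2*h*(4 + h))
(25*26)*H(-5*1) = (25*26)*(2*(-5*1)*(4 - 5*1)) = 650*(2*(-5)*(4 - 5)) = 650*(2*(-5)*(-1)) = 650*10 = 6500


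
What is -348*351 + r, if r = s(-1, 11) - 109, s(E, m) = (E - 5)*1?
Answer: -122263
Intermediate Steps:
s(E, m) = -5 + E (s(E, m) = (-5 + E)*1 = -5 + E)
r = -115 (r = (-5 - 1) - 109 = -6 - 109 = -115)
-348*351 + r = -348*351 - 115 = -122148 - 115 = -122263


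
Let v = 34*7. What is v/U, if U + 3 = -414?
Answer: -238/417 ≈ -0.57074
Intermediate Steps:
U = -417 (U = -3 - 414 = -417)
v = 238
v/U = 238/(-417) = 238*(-1/417) = -238/417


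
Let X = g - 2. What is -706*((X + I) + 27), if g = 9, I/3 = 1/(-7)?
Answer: -165910/7 ≈ -23701.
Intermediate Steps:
I = -3/7 (I = 3/(-7) = 3*(-⅐) = -3/7 ≈ -0.42857)
X = 7 (X = 9 - 2 = 7)
-706*((X + I) + 27) = -706*((7 - 3/7) + 27) = -706*(46/7 + 27) = -706*235/7 = -165910/7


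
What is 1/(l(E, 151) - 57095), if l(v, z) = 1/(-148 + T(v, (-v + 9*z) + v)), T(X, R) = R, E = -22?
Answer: -1211/69142044 ≈ -1.7515e-5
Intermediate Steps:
l(v, z) = 1/(-148 + 9*z) (l(v, z) = 1/(-148 + ((-v + 9*z) + v)) = 1/(-148 + 9*z))
1/(l(E, 151) - 57095) = 1/(1/(-148 + 9*151) - 57095) = 1/(1/(-148 + 1359) - 57095) = 1/(1/1211 - 57095) = 1/(-69142044/1211) = -1211/69142044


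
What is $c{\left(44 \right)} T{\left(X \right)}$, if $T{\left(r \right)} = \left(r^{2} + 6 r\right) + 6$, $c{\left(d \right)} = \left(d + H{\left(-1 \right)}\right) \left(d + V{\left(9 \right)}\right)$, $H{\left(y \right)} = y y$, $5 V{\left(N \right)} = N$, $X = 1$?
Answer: $26793$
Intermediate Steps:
$V{\left(N \right)} = \frac{N}{5}$
$H{\left(y \right)} = y^{2}$
$c{\left(d \right)} = \left(1 + d\right) \left(\frac{9}{5} + d\right)$ ($c{\left(d \right)} = \left(d + \left(-1\right)^{2}\right) \left(d + \frac{1}{5} \cdot 9\right) = \left(d + 1\right) \left(d + \frac{9}{5}\right) = \left(1 + d\right) \left(\frac{9}{5} + d\right)$)
$T{\left(r \right)} = 6 + r^{2} + 6 r$
$c{\left(44 \right)} T{\left(X \right)} = \left(\frac{9}{5} + 44^{2} + \frac{14}{5} \cdot 44\right) \left(6 + 1^{2} + 6 \cdot 1\right) = \left(\frac{9}{5} + 1936 + \frac{616}{5}\right) \left(6 + 1 + 6\right) = 2061 \cdot 13 = 26793$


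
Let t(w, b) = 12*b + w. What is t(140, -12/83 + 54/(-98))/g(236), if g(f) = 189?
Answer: 535432/768663 ≈ 0.69658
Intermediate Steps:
t(w, b) = w + 12*b
t(140, -12/83 + 54/(-98))/g(236) = (140 + 12*(-12/83 + 54/(-98)))/189 = (140 + 12*(-12*1/83 + 54*(-1/98)))*(1/189) = (140 + 12*(-12/83 - 27/49))*(1/189) = (140 + 12*(-2829/4067))*(1/189) = (140 - 33948/4067)*(1/189) = (535432/4067)*(1/189) = 535432/768663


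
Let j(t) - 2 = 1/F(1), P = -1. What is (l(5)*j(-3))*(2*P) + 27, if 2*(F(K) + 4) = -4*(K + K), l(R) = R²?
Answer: -267/4 ≈ -66.750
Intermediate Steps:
F(K) = -4 - 4*K (F(K) = -4 + (-4*(K + K))/2 = -4 + (-8*K)/2 = -4 - 4*K)
j(t) = 15/8 (j(t) = 2 + 1/(-4 - 4*1) = 2 + 1/(-4 - 4) = 2 + 1/(-8) = 2 - ⅛ = 15/8)
(l(5)*j(-3))*(2*P) + 27 = (5²*(15/8))*(2*(-1)) + 27 = (25*(15/8))*(-2) + 27 = (375/8)*(-2) + 27 = -375/4 + 27 = -267/4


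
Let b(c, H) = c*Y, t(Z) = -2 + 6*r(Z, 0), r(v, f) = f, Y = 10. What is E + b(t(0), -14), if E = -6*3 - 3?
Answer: -41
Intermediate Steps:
E = -21 (E = -18 - 3 = -21)
t(Z) = -2 (t(Z) = -2 + 6*0 = -2 + 0 = -2)
b(c, H) = 10*c (b(c, H) = c*10 = 10*c)
E + b(t(0), -14) = -21 + 10*(-2) = -21 - 20 = -41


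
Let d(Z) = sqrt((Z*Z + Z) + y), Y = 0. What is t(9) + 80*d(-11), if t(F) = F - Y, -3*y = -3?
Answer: 9 + 80*sqrt(111) ≈ 851.85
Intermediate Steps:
y = 1 (y = -1/3*(-3) = 1)
t(F) = F (t(F) = F - 1*0 = F + 0 = F)
d(Z) = sqrt(1 + Z + Z**2) (d(Z) = sqrt((Z*Z + Z) + 1) = sqrt((Z**2 + Z) + 1) = sqrt((Z + Z**2) + 1) = sqrt(1 + Z + Z**2))
t(9) + 80*d(-11) = 9 + 80*sqrt(1 - 11 + (-11)**2) = 9 + 80*sqrt(1 - 11 + 121) = 9 + 80*sqrt(111)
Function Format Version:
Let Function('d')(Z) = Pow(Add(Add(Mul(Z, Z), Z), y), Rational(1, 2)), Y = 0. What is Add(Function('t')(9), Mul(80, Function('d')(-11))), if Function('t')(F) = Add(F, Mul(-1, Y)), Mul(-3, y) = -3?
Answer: Add(9, Mul(80, Pow(111, Rational(1, 2)))) ≈ 851.85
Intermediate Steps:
y = 1 (y = Mul(Rational(-1, 3), -3) = 1)
Function('t')(F) = F (Function('t')(F) = Add(F, Mul(-1, 0)) = Add(F, 0) = F)
Function('d')(Z) = Pow(Add(1, Z, Pow(Z, 2)), Rational(1, 2)) (Function('d')(Z) = Pow(Add(Add(Mul(Z, Z), Z), 1), Rational(1, 2)) = Pow(Add(Add(Pow(Z, 2), Z), 1), Rational(1, 2)) = Pow(Add(Add(Z, Pow(Z, 2)), 1), Rational(1, 2)) = Pow(Add(1, Z, Pow(Z, 2)), Rational(1, 2)))
Add(Function('t')(9), Mul(80, Function('d')(-11))) = Add(9, Mul(80, Pow(Add(1, -11, Pow(-11, 2)), Rational(1, 2)))) = Add(9, Mul(80, Pow(Add(1, -11, 121), Rational(1, 2)))) = Add(9, Mul(80, Pow(111, Rational(1, 2))))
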